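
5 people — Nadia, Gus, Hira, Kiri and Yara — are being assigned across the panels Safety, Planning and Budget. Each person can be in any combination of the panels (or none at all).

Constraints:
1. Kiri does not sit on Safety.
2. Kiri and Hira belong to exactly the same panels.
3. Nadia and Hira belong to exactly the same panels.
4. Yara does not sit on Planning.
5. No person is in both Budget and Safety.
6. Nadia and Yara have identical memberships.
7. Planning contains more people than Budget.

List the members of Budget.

Budget = {}

From (1): Kiri ∉ Safety.
From (4): Yara ∉ Planning.
(2): Hira matches Kiri: Hira ∉ Safety.
(3): Nadia matches Hira: Nadia ∉ Safety.
(6): Yara matches Nadia: Yara ∉ Safety.
(6): Nadia matches Yara: Nadia ∉ Planning.
(3): Hira matches Nadia: Hira ∉ Planning.
(2): Kiri matches Hira: Kiri ∉ Planning.
Suppose Nadia ∈ Budget: no assignment then satisfies all the clues, so Nadia ∉ Budget.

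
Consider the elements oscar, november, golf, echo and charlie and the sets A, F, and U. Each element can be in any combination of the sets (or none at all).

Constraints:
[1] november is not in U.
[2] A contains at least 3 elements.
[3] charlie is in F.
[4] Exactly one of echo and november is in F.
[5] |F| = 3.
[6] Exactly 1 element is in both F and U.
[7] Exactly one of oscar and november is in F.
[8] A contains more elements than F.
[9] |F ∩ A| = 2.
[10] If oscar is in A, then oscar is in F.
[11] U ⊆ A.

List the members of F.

F = {charlie, echo, oscar}

From (1): november ∉ U.
From (3): charlie ∈ F.
Suppose oscar ∉ F: no assignment then satisfies all the clues, so oscar ∈ F.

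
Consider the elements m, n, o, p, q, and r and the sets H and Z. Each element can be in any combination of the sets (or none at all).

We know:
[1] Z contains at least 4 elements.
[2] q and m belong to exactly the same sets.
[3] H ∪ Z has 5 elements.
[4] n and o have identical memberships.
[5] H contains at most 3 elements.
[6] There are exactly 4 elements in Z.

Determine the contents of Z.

Z = {m, n, o, q}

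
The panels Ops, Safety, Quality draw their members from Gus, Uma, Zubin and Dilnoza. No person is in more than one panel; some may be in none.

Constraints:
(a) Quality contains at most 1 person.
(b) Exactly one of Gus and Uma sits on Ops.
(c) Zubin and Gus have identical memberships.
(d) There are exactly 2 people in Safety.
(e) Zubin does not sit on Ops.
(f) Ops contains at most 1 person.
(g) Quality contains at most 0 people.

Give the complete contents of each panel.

Ops = {Uma}; Safety = {Gus, Zubin}; Quality = {}

From (e): Zubin ∉ Ops.
(c): Gus matches Zubin: Gus ∉ Ops.
(g): Quality already has 0, so the rest are out.
(b) (exactly one): Uma ∈ Ops.
(f): Ops already has 1, so the rest are out.
Suppose Gus ∉ Safety: no assignment then satisfies all the clues, so Gus ∈ Safety.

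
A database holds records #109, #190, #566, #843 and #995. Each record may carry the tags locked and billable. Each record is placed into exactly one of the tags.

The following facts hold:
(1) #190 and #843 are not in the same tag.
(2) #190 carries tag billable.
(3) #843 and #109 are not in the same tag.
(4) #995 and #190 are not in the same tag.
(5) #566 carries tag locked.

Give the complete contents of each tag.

locked = {#566, #843, #995}; billable = {#109, #190}

From (2): #190 ∈ billable.
From (5): #566 ∈ locked.
(1): #843 ∉ billable.
(4): #995 ∉ billable.
Only one tag left: #843 ∈ locked.
Only one tag left: #995 ∈ locked.
(3): #109 ∉ locked.
Only one tag left: #109 ∈ billable.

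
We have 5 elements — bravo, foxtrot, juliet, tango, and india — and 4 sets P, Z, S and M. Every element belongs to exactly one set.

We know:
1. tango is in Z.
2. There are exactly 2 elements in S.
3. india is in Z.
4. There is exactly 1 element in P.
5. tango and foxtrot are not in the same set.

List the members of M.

M = {}

From (1): tango ∈ Z.
From (3): india ∈ Z.
(5): foxtrot ∉ Z.
Suppose bravo ∈ M: no assignment then satisfies all the clues, so bravo ∉ M.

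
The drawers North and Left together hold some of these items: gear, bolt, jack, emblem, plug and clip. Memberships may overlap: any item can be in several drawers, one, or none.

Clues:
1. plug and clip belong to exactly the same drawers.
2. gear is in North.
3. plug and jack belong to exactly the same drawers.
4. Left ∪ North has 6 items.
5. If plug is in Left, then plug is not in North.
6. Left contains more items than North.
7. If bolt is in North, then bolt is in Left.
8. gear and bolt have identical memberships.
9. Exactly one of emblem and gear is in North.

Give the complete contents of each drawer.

North = {bolt, gear}; Left = {bolt, clip, emblem, gear, jack, plug}

From (2): gear ∈ North.
(8): bolt matches gear: bolt ∈ North.
(9) (exactly one): emblem ∉ North.
(7): bolt ∈ Left.
(8): gear matches bolt: gear ∈ Left.
Suppose jack ∈ North: no assignment then satisfies all the clues, so jack ∉ North.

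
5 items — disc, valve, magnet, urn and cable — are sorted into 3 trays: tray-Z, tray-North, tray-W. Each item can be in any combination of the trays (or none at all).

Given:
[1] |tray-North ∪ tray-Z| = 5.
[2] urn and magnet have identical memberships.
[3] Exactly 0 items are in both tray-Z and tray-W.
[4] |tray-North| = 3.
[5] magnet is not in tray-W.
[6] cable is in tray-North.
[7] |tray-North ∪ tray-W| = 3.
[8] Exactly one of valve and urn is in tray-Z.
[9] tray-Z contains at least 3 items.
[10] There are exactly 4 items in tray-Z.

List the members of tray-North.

From (5): magnet ∉ tray-W.
From (6): cable ∈ tray-North.
(2): urn matches magnet: urn ∉ tray-W.
Suppose disc ∉ tray-North: no assignment then satisfies all the clues, so disc ∈ tray-North.

tray-North = {cable, disc, valve}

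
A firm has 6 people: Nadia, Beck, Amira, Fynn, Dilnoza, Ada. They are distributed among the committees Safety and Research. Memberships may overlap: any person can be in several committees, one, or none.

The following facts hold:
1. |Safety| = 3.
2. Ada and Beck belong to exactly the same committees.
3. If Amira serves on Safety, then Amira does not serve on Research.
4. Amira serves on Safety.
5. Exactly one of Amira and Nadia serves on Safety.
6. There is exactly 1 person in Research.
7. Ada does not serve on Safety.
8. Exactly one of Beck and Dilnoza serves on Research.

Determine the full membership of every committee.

Safety = {Amira, Dilnoza, Fynn}; Research = {Dilnoza}

From (4): Amira ∈ Safety.
From (7): Ada ∉ Safety.
(2): Beck matches Ada: Beck ∉ Safety.
(3): Amira ∉ Research.
(5) (exactly one): Nadia ∉ Safety.
(1): only 3 candidates remain for Safety, so all are in.
Suppose Nadia ∈ Research: no assignment then satisfies all the clues, so Nadia ∉ Research.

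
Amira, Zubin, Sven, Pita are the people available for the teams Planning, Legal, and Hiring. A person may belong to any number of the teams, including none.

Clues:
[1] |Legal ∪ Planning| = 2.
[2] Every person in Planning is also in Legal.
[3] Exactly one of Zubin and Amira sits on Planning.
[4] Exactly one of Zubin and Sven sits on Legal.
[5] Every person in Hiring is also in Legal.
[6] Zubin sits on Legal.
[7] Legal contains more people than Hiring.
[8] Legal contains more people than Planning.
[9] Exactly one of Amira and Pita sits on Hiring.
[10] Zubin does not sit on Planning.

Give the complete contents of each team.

Planning = {Amira}; Legal = {Amira, Zubin}; Hiring = {Amira}

From (6): Zubin ∈ Legal.
From (10): Zubin ∉ Planning.
(3) (exactly one): Amira ∈ Planning.
(4) (exactly one): Sven ∉ Legal.
(5) contrapositive: Sven ∉ Hiring.
(2) with Amira ∈ Planning: Amira ∈ Legal.
(2) contrapositive: Sven ∉ Planning.
Suppose Amira ∉ Hiring: no assignment then satisfies all the clues, so Amira ∈ Hiring.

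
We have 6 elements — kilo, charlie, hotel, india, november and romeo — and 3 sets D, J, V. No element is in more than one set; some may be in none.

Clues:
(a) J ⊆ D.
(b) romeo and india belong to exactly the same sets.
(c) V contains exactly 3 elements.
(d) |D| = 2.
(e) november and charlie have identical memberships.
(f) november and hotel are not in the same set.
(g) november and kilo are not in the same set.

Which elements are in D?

D = {charlie, november}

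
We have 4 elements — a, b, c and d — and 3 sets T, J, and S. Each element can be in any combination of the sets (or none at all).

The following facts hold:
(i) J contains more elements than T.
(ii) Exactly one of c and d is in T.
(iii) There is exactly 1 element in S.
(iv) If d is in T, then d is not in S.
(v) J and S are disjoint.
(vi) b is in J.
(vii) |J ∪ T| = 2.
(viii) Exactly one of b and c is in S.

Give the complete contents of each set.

T = {d}; J = {b, d}; S = {c}

From (vi): b ∈ J.
(v) (disjoint): b ∉ S.
(viii) (exactly one): c ∈ S.
(iii): S already has 1, so the rest are out.
(v) (disjoint): c ∉ J.
Suppose a ∈ T: no assignment then satisfies all the clues, so a ∉ T.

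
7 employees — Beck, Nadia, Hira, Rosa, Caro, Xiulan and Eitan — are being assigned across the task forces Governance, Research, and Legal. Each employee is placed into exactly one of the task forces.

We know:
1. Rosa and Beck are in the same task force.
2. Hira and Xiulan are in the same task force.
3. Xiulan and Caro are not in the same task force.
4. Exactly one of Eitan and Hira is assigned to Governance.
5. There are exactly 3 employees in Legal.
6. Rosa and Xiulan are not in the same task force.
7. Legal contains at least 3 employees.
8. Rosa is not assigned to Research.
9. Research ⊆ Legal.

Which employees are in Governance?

Governance = {Beck, Caro, Eitan, Rosa}

From (8): Rosa ∉ Research.
(1): Beck matches Rosa: Beck ∉ Research.
Suppose Beck ∉ Governance: no assignment then satisfies all the clues, so Beck ∈ Governance.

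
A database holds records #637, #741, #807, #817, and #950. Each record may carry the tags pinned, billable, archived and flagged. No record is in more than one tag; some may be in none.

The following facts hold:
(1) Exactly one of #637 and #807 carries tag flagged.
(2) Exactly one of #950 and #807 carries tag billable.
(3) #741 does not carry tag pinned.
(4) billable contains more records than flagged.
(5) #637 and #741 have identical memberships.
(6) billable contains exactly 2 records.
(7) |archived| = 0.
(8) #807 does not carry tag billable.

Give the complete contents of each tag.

pinned = {}; billable = {#817, #950}; archived = {}; flagged = {#807}

From (3): #741 ∉ pinned.
From (8): #807 ∉ billable.
(2) (exactly one): #950 ∈ billable.
(5): #637 matches #741: #637 ∉ pinned.
(7): archived already has 0, so the rest are out.
Suppose #637 ∈ billable: no assignment then satisfies all the clues, so #637 ∉ billable.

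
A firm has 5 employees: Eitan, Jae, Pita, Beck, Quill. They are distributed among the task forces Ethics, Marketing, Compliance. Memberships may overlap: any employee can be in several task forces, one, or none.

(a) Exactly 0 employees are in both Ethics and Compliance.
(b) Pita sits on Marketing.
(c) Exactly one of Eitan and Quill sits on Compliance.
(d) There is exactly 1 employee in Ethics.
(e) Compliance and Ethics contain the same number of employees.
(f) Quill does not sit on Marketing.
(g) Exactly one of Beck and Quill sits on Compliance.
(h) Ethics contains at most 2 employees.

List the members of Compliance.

Compliance = {Quill}

From (b): Pita ∈ Marketing.
From (f): Quill ∉ Marketing.
Suppose Eitan ∈ Compliance: no assignment then satisfies all the clues, so Eitan ∉ Compliance.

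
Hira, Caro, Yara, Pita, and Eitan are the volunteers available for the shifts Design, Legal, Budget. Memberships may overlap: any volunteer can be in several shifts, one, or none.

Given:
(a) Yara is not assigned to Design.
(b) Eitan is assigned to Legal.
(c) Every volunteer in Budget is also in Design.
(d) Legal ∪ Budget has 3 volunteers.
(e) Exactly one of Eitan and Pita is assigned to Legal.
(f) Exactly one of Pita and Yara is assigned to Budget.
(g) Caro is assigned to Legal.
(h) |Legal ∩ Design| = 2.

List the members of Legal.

Legal = {Caro, Eitan}

From (a): Yara ∉ Design.
From (b): Eitan ∈ Legal.
From (g): Caro ∈ Legal.
(c) contrapositive: Yara ∉ Budget.
(e) (exactly one): Pita ∉ Legal.
(f) (exactly one): Pita ∈ Budget.
(c) with Pita ∈ Budget: Pita ∈ Design.
Suppose Hira ∈ Legal: no assignment then satisfies all the clues, so Hira ∉ Legal.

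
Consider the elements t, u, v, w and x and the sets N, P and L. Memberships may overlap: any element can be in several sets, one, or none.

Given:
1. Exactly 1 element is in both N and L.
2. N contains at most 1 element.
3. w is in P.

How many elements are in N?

1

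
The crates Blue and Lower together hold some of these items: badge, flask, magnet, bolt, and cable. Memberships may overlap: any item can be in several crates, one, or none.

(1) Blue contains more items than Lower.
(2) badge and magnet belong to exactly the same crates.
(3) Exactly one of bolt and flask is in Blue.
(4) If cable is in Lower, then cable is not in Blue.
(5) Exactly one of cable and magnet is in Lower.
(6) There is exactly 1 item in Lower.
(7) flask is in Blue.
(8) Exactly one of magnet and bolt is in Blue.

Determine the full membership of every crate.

From (7): flask ∈ Blue.
(3) (exactly one): bolt ∉ Blue.
(8) (exactly one): magnet ∈ Blue.
(2): badge matches magnet: badge ∈ Blue.
Suppose badge ∈ Lower: no assignment then satisfies all the clues, so badge ∉ Lower.

Blue = {badge, flask, magnet}; Lower = {cable}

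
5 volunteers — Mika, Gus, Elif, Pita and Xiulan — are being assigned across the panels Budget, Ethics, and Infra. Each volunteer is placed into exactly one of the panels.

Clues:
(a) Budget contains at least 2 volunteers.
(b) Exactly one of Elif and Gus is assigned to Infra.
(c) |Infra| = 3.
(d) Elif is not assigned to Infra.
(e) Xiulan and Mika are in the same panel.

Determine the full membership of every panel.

From (d): Elif ∉ Infra.
(b) (exactly one): Gus ∈ Infra.
Suppose Mika ∈ Budget: no assignment then satisfies all the clues, so Mika ∉ Budget.

Budget = {Elif, Pita}; Ethics = {}; Infra = {Gus, Mika, Xiulan}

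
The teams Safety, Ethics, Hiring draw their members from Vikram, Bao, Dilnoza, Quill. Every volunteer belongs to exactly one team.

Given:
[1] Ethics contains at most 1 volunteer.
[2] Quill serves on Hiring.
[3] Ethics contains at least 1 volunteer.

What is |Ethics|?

1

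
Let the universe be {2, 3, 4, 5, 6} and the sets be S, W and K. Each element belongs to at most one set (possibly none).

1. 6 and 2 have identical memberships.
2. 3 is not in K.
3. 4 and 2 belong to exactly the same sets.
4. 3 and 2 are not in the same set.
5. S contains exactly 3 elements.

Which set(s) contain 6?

6: S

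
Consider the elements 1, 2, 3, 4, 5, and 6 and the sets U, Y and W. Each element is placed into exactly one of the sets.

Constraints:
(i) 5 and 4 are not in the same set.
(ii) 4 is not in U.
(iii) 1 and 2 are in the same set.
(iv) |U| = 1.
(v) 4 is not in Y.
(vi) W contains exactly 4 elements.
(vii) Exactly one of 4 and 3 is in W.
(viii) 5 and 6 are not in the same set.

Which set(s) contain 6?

From (ii): 4 ∉ U.
From (v): 4 ∉ Y.
Only one set left: 4 ∈ W.
(i): 5 ∉ W.
(vii) (exactly one): 3 ∉ W.
(vi): only 4 candidates remain for W, so all are in.

6: W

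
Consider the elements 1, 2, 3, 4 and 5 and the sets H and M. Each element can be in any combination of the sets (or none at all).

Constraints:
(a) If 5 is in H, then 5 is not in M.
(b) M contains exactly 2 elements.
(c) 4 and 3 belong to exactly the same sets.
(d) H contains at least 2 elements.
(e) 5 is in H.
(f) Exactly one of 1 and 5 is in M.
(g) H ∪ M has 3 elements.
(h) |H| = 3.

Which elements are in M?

M = {1, 2}

From (e): 5 ∈ H.
(a): 5 ∉ M.
(f) (exactly one): 1 ∈ M.
Suppose 2 ∉ M: no assignment then satisfies all the clues, so 2 ∈ M.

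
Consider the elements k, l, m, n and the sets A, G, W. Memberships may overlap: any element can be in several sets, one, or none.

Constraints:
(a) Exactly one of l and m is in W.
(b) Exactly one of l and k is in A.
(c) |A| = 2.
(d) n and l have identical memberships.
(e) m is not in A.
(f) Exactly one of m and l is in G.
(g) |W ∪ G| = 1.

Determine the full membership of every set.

From (e): m ∉ A.
Suppose k ∈ A: no assignment then satisfies all the clues, so k ∉ A.

A = {l, n}; G = {m}; W = {m}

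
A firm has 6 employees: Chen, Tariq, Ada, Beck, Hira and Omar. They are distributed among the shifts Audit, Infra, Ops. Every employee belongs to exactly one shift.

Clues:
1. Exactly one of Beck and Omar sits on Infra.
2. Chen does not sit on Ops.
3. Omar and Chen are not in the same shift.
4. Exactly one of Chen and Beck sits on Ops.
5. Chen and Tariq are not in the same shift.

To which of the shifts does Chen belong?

From (2): Chen ∉ Ops.
(4) (exactly one): Beck ∈ Ops.
(1) (exactly one): Omar ∈ Infra.
(3): Chen ∉ Infra.
Only one shift left: Chen ∈ Audit.
(5): Tariq ∉ Audit.

Chen: Audit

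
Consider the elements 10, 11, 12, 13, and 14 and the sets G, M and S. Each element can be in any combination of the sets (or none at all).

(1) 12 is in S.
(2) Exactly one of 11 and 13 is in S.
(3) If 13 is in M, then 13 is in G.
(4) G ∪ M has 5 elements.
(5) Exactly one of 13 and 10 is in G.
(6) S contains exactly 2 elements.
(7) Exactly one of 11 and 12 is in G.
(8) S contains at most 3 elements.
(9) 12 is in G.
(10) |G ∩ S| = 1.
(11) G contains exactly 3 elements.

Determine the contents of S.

From (1): 12 ∈ S.
From (9): 12 ∈ G.
(7) (exactly one): 11 ∉ G.
Suppose 10 ∈ S: no assignment then satisfies all the clues, so 10 ∉ S.

S = {11, 12}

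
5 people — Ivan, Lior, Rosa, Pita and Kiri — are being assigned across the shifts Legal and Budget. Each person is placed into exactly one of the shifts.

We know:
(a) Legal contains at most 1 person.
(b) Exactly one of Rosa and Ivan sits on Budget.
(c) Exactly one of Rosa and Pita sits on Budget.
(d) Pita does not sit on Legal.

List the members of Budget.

Budget = {Ivan, Kiri, Lior, Pita}

From (d): Pita ∉ Legal.
Only one shift left: Pita ∈ Budget.
(c) (exactly one): Rosa ∉ Budget.
Only one shift left: Rosa ∈ Legal.
(a): Legal already has 1, so the rest are out.
(b) (exactly one): Ivan ∈ Budget.
Only one shift left: Lior ∈ Budget.
Only one shift left: Kiri ∈ Budget.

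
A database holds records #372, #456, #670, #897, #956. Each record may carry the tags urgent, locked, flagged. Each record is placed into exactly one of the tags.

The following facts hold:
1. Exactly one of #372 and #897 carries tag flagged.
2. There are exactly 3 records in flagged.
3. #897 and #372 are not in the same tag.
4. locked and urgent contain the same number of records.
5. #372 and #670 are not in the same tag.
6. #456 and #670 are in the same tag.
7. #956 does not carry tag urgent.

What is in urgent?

urgent = {#372}

From (7): #956 ∉ urgent.
Suppose #372 ∉ urgent: no assignment then satisfies all the clues, so #372 ∈ urgent.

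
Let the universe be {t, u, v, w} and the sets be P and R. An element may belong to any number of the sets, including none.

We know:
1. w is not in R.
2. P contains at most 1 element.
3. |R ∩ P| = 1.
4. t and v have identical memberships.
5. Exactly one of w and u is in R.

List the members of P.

P = {u}

From (1): w ∉ R.
(5) (exactly one): u ∈ R.
Suppose t ∈ P: no assignment then satisfies all the clues, so t ∉ P.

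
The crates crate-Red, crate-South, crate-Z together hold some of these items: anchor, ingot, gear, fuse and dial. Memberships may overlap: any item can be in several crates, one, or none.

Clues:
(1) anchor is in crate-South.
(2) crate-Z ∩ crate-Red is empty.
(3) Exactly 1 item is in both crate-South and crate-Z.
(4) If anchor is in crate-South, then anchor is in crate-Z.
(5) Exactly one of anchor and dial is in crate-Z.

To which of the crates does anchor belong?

From (1): anchor ∈ crate-South.
(4): anchor ∈ crate-Z.
(5) (exactly one): dial ∉ crate-Z.
(2) (disjoint): anchor ∉ crate-Red.

anchor: crate-South, crate-Z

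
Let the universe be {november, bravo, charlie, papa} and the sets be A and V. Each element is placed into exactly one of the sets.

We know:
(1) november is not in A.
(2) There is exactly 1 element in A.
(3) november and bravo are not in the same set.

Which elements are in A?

A = {bravo}

From (1): november ∉ A.
Only one set left: november ∈ V.
(3): bravo ∉ V.
Only one set left: bravo ∈ A.
(2): A already has 1, so the rest are out.
Only one set left: charlie ∈ V.
Only one set left: papa ∈ V.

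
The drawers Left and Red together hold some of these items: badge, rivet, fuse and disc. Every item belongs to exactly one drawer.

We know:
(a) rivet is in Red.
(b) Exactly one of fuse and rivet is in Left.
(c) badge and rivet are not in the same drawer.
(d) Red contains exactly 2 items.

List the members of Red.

From (a): rivet ∈ Red.
(b) (exactly one): fuse ∈ Left.
(c): badge ∉ Red.
(d): only 2 candidates remain for Red, so all are in.
Only one drawer left: badge ∈ Left.

Red = {disc, rivet}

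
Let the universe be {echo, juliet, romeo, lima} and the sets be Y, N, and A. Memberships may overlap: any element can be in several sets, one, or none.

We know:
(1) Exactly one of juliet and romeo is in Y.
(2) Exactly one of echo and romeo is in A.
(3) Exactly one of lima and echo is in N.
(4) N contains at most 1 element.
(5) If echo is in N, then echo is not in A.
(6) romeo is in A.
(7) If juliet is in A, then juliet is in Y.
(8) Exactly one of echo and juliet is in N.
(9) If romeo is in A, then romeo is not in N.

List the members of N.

N = {echo}

From (6): romeo ∈ A.
(2) (exactly one): echo ∉ A.
(9): romeo ∉ N.
Suppose echo ∉ N: no assignment then satisfies all the clues, so echo ∈ N.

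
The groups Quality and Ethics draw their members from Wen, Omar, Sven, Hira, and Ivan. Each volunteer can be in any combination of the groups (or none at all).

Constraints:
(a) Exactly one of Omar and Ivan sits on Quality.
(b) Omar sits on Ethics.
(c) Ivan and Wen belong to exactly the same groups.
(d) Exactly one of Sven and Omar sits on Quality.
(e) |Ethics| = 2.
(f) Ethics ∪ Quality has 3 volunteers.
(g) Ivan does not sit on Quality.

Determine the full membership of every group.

From (b): Omar ∈ Ethics.
From (g): Ivan ∉ Quality.
(a) (exactly one): Omar ∈ Quality.
(c): Wen matches Ivan: Wen ∉ Quality.
(d) (exactly one): Sven ∉ Quality.
Suppose Wen ∈ Ethics: no assignment then satisfies all the clues, so Wen ∉ Ethics.

Quality = {Hira, Omar}; Ethics = {Omar, Sven}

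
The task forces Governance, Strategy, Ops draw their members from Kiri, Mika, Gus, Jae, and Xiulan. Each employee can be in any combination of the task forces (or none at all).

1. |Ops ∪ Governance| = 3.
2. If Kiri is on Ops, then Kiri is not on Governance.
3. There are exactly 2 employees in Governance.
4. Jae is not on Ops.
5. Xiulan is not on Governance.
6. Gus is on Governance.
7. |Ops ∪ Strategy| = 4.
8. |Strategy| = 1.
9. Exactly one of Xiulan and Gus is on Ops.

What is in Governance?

Governance = {Gus, Mika}

From (4): Jae ∉ Ops.
From (5): Xiulan ∉ Governance.
From (6): Gus ∈ Governance.
Suppose Kiri ∈ Governance: no assignment then satisfies all the clues, so Kiri ∉ Governance.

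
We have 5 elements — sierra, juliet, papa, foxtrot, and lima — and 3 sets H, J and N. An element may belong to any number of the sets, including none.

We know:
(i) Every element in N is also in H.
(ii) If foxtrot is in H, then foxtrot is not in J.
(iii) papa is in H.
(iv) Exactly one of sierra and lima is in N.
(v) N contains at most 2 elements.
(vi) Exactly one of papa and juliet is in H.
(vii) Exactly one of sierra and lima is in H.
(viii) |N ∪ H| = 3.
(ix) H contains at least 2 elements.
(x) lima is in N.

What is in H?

H = {foxtrot, lima, papa}

From (iii): papa ∈ H.
From (x): lima ∈ N.
(i) with lima ∈ N: lima ∈ H.
(iv) (exactly one): sierra ∉ N.
(vi) (exactly one): juliet ∉ H.
(vii) (exactly one): sierra ∉ H.
(i) contrapositive: juliet ∉ N.
Suppose foxtrot ∉ H: no assignment then satisfies all the clues, so foxtrot ∈ H.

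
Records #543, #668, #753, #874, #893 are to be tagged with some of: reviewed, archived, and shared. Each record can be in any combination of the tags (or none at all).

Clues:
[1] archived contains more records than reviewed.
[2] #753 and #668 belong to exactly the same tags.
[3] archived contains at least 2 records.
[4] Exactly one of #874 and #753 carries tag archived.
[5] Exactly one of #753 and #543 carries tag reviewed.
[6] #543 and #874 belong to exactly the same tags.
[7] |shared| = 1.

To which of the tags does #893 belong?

#893: archived, shared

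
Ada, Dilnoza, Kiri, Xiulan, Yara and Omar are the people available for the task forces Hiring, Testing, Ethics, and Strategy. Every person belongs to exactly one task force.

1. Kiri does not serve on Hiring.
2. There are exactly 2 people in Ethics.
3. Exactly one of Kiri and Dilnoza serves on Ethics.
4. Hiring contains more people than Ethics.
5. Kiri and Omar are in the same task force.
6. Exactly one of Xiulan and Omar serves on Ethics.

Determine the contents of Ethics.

Ethics = {Kiri, Omar}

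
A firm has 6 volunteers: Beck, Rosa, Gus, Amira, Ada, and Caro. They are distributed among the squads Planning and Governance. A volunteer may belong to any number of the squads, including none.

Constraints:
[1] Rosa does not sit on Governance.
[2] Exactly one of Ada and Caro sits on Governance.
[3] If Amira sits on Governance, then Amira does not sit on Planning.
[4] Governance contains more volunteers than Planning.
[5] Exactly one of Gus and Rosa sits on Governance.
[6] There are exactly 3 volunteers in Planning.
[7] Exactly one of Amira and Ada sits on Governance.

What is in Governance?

Governance = {Amira, Beck, Caro, Gus}

From (1): Rosa ∉ Governance.
(5) (exactly one): Gus ∈ Governance.
Suppose Beck ∉ Governance: no assignment then satisfies all the clues, so Beck ∈ Governance.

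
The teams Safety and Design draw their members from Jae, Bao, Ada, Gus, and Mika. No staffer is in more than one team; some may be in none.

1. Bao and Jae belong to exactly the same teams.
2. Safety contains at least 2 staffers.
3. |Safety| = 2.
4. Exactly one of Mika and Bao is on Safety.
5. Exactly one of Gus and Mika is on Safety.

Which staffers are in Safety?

Safety = {Ada, Mika}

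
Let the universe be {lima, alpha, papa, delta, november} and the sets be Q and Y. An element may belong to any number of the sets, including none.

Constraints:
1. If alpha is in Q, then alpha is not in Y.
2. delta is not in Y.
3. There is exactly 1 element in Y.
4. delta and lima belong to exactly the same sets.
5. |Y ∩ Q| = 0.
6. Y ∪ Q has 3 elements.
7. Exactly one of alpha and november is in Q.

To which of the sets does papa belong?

papa: Q

From (2): delta ∉ Y.
(4): lima matches delta: lima ∉ Y.
Suppose papa ∉ Q: no assignment then satisfies all the clues, so papa ∈ Q.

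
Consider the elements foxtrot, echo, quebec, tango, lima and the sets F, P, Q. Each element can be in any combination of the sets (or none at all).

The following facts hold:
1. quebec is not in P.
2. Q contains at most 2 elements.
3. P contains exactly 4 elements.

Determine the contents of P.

From (1): quebec ∉ P.
(3): only 4 candidates remain for P, so all are in.

P = {echo, foxtrot, lima, tango}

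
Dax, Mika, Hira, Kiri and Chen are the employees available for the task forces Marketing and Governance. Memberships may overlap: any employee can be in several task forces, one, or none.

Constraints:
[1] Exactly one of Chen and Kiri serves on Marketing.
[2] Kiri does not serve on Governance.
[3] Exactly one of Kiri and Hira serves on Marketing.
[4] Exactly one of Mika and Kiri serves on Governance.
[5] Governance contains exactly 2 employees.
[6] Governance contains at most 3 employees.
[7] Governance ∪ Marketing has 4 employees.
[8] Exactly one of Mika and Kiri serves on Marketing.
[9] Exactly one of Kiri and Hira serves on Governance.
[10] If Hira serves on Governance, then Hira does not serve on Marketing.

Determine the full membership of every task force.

Marketing = {Dax, Kiri}; Governance = {Hira, Mika}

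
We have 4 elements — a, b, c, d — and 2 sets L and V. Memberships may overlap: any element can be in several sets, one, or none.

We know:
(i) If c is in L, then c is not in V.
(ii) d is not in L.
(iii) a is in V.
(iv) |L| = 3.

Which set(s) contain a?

From (ii): d ∉ L.
From (iii): a ∈ V.
(iv): only 3 candidates remain for L, so all are in.
(i): c ∉ V.

a: L, V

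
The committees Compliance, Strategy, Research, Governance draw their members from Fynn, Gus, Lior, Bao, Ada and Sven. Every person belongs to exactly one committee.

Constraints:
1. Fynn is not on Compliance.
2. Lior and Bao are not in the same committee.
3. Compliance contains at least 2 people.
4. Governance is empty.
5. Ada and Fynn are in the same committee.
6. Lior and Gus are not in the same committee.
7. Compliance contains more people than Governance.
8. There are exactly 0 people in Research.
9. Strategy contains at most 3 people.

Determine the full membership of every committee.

From (1): Fynn ∉ Compliance.
(4): Governance already has 0, so the rest are out.
(5): Ada matches Fynn: Ada ∉ Compliance.
(8): Research already has 0, so the rest are out.
Only one committee left: Fynn ∈ Strategy.
Only one committee left: Ada ∈ Strategy.
Suppose Gus ∉ Compliance: no assignment then satisfies all the clues, so Gus ∈ Compliance.

Compliance = {Bao, Gus, Sven}; Strategy = {Ada, Fynn, Lior}; Research = {}; Governance = {}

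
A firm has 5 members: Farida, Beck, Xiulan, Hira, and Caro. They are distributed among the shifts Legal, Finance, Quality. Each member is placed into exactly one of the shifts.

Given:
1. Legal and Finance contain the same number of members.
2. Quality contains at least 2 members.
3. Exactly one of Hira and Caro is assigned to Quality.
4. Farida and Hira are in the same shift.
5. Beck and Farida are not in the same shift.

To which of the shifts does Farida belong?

Farida: Quality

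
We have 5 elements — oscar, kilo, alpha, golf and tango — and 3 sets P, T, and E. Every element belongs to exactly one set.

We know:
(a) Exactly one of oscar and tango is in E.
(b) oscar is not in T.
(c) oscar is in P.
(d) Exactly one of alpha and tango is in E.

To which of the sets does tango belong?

tango: E

From (b): oscar ∉ T.
From (c): oscar ∈ P.
(a) (exactly one): tango ∈ E.
(d) (exactly one): alpha ∉ E.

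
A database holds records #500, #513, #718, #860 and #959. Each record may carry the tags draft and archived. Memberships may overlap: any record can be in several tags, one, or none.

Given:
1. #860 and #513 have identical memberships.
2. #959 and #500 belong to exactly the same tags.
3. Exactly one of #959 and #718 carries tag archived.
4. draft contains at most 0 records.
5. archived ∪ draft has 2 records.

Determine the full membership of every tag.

draft = {}; archived = {#500, #959}

(4): draft already has 0, so the rest are out.
Suppose #500 ∉ archived: no assignment then satisfies all the clues, so #500 ∈ archived.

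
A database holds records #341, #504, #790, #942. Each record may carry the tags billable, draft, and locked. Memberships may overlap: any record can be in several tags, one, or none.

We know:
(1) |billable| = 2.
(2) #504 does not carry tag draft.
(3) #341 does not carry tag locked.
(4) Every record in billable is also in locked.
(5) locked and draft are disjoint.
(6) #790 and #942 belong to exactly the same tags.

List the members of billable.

From (2): #504 ∉ draft.
From (3): #341 ∉ locked.
(4) contrapositive: #341 ∉ billable.
Suppose #504 ∈ billable: no assignment then satisfies all the clues, so #504 ∉ billable.

billable = {#790, #942}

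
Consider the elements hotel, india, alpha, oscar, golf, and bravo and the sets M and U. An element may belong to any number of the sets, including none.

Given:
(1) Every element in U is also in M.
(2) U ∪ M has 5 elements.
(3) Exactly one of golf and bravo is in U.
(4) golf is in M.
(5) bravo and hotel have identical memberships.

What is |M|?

5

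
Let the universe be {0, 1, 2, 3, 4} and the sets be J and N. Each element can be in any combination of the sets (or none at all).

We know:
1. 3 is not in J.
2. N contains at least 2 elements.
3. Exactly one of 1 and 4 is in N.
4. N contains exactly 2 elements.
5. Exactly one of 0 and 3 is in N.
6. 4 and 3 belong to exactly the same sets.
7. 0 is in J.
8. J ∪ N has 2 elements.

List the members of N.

N = {0, 1}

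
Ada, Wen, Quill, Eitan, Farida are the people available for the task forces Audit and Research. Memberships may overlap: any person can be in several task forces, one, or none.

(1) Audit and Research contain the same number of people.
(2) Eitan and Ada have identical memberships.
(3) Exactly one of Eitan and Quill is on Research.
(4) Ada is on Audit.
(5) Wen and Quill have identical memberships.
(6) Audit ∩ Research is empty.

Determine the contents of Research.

From (4): Ada ∈ Audit.
(2): Eitan matches Ada: Eitan ∈ Audit.
(6) (disjoint): Ada ∉ Research.
(6) (disjoint): Eitan ∉ Research.
(3) (exactly one): Quill ∈ Research.
(5): Wen matches Quill: Wen ∈ Research.
(6) (disjoint): Wen ∉ Audit.
(6) (disjoint): Quill ∉ Audit.
Suppose Farida ∈ Research: no assignment then satisfies all the clues, so Farida ∉ Research.

Research = {Quill, Wen}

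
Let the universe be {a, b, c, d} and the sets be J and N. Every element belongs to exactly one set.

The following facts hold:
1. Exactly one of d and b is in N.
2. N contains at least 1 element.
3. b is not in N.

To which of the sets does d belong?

From (3): b ∉ N.
(1) (exactly one): d ∈ N.
Only one set left: b ∈ J.

d: N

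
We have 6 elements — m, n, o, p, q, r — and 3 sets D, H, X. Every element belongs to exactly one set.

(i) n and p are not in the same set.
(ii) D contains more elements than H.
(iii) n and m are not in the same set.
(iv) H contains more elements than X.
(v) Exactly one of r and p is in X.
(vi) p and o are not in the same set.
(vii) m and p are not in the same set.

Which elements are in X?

X = {p}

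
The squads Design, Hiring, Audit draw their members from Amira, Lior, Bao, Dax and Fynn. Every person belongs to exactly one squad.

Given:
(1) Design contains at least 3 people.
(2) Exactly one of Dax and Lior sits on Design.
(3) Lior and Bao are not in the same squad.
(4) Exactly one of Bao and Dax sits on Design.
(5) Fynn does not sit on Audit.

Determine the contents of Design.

Design = {Amira, Dax, Fynn}

From (5): Fynn ∉ Audit.
Suppose Amira ∉ Design: no assignment then satisfies all the clues, so Amira ∈ Design.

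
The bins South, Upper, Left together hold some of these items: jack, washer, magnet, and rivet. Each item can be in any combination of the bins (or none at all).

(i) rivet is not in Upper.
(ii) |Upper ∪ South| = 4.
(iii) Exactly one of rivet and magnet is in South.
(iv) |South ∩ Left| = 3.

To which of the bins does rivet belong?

rivet: Left, South

From (i): rivet ∉ Upper.
Suppose rivet ∉ South: no assignment then satisfies all the clues, so rivet ∈ South.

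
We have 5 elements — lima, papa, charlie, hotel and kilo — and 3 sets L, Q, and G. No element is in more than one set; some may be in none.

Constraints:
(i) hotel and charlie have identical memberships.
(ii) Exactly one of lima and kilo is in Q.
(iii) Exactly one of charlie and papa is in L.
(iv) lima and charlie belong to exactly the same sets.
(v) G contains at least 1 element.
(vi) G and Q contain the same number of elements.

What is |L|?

3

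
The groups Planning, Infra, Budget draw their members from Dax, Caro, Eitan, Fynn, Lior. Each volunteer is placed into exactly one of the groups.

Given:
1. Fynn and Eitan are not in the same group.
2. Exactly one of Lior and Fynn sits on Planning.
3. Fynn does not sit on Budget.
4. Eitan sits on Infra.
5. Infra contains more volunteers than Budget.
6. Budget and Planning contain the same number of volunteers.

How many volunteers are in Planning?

1

From (3): Fynn ∉ Budget.
From (4): Eitan ∈ Infra.
(1): Fynn ∉ Infra.
Only one group left: Fynn ∈ Planning.
(2) (exactly one): Lior ∉ Planning.
Suppose Dax ∈ Planning: no assignment then satisfies all the clues, so Dax ∉ Planning.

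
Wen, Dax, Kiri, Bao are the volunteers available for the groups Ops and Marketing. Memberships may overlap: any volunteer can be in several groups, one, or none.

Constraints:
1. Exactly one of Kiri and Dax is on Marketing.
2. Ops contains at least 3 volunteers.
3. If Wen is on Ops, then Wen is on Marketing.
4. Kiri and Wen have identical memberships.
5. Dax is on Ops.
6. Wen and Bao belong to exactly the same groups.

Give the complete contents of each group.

Ops = {Bao, Dax, Kiri, Wen}; Marketing = {Bao, Kiri, Wen}

From (5): Dax ∈ Ops.
Suppose Wen ∉ Ops: no assignment then satisfies all the clues, so Wen ∈ Ops.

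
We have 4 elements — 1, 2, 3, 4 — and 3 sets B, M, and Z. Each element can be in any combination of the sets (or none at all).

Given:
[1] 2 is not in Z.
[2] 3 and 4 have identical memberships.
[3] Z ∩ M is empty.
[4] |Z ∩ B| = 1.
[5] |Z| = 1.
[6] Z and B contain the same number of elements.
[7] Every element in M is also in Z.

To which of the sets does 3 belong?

3: none

From (1): 2 ∉ Z.
(7) contrapositive: 2 ∉ M.
Suppose 3 ∈ B: no assignment then satisfies all the clues, so 3 ∉ B.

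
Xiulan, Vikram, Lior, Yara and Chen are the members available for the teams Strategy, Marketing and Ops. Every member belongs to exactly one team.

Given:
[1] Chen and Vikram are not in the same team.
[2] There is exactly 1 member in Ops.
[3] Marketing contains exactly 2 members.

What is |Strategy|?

2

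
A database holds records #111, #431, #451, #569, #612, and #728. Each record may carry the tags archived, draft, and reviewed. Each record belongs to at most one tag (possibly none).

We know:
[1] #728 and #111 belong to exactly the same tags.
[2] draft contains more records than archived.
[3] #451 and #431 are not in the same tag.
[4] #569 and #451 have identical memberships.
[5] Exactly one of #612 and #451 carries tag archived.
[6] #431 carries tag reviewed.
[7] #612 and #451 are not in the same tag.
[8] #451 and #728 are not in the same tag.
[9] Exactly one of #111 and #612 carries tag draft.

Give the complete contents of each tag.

archived = {#612}; draft = {#111, #728}; reviewed = {#431}

From (6): #431 ∈ reviewed.
(3): #451 ∉ reviewed.
(4): #569 matches #451: #569 ∉ reviewed.
Suppose #111 ∈ archived: no assignment then satisfies all the clues, so #111 ∉ archived.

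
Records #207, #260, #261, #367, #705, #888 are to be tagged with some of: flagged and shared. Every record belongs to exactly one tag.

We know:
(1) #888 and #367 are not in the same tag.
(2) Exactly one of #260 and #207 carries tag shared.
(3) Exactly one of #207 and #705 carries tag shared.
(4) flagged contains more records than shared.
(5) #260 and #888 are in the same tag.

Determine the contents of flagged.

flagged = {#260, #261, #705, #888}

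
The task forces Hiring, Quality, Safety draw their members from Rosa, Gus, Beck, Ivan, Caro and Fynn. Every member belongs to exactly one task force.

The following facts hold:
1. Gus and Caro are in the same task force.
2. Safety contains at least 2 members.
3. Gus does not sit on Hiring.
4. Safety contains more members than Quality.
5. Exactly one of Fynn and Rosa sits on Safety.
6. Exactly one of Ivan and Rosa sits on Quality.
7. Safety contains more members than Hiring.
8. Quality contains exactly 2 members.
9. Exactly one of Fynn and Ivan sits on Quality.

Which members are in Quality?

Quality = {Beck, Ivan}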